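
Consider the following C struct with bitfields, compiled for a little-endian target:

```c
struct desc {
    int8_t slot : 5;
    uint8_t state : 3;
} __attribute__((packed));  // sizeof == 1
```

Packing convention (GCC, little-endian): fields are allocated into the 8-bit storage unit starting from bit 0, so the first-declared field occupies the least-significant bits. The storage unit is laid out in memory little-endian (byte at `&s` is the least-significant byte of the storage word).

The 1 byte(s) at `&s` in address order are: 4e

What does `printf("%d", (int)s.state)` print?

[0]=0x4e (little-endian) → word 0x4e
slot [0+:5] = (word>>0) & 0x1f = 14
state [5+:3] = (word>>5) & 0x7 = 2  ←

2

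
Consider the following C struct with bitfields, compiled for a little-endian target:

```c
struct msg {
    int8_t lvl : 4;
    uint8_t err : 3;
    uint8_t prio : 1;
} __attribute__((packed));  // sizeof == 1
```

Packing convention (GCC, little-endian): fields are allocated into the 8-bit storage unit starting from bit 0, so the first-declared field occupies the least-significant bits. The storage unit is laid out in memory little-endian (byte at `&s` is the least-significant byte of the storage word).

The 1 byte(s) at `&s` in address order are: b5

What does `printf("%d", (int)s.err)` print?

3

[0]=0xb5 (little-endian) → word 0xb5
lvl:4 @ bit 0 → (0xb5>>0)&0xf = 0x5
err:3 @ bit 4 → (0xb5>>4)&0x7 = 0x3  ←
prio:1 @ bit 7 → (0xb5>>7)&0x1 = 0x1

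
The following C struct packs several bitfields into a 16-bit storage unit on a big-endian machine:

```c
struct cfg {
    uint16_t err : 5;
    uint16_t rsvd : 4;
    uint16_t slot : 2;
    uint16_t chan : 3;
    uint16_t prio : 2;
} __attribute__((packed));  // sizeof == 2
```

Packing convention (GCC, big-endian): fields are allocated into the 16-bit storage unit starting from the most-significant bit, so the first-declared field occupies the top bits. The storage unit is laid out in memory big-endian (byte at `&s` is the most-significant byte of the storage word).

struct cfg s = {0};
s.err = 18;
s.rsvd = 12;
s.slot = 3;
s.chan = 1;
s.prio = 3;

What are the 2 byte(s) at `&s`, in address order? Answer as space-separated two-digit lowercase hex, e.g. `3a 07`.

[11+:5] err=18 & 0x1f = 0x12; word=0x9000
[7+:4] rsvd=12 & 0xf = 0xc; word=0x9600
[5+:2] slot=3 & 0x3 = 0x3; word=0x9660
[2+:3] chan=1 & 0x7 = 0x1; word=0x9664
[0+:2] prio=3 & 0x3 = 0x3; word=0x9667
word = 0x9667 → big-endian bytes:
  [0]=0x96  [1]=0x67

96 67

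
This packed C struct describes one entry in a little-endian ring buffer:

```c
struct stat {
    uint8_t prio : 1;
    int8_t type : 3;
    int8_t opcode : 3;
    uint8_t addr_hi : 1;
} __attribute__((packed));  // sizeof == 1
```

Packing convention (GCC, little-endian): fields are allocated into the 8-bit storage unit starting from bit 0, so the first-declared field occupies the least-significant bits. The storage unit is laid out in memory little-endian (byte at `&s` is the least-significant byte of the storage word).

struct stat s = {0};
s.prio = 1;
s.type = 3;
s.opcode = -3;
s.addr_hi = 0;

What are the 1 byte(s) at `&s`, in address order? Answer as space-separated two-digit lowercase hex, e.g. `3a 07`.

[0+:1] prio=1 & 0x1 = 0x1; word=0x01
[1+:3] type=3 & 0x7 = 0x3; word=0x07
[4+:3] opcode=-3 & 0x7 = 0x5; word=0x57
[7+:1] addr_hi=0 & 0x1 = 0x0; word=0x57
word = 0x57 → little-endian bytes:
  [0]=0x57

57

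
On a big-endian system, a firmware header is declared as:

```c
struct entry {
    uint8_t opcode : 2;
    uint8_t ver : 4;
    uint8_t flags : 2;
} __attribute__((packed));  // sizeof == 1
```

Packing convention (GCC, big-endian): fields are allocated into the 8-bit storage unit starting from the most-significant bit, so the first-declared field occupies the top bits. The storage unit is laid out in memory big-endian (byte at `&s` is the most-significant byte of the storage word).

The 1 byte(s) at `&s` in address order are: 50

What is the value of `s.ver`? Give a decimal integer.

4

[0]=0x50 (big-endian) → word 0x50
opcode:2 @ bit 6 → (0x50>>6)&0x3 = 0x1
ver:4 @ bit 2 → (0x50>>2)&0xf = 0x4  ←
flags:2 @ bit 0 → (0x50>>0)&0x3 = 0x0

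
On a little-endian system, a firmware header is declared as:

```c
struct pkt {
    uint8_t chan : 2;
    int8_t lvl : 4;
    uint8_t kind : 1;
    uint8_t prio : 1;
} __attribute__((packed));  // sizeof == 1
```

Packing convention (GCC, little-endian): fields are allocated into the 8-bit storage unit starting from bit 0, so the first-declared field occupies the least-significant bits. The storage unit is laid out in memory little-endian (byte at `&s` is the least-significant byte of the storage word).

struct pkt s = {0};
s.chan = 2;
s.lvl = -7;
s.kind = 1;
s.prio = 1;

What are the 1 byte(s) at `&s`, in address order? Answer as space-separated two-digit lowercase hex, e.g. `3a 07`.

chan:2 = 2 → 0x2 << 0 → word 0x02
lvl:4 = -7 → 0x9 << 2 → word 0x26
kind:1 = 1 → 0x1 << 6 → word 0x66
prio:1 = 1 → 0x1 << 7 → word 0xe6
word = 0xe6 → little-endian bytes:
  [0]=0xe6

e6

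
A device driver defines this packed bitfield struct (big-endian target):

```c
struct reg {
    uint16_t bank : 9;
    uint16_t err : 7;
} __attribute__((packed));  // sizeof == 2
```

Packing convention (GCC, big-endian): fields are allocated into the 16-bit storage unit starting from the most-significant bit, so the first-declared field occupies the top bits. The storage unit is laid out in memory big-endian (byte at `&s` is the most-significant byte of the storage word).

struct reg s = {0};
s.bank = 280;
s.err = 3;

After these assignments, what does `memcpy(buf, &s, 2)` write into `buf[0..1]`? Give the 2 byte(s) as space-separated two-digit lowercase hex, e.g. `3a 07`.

8c 03

bank:9 = 280 → 0x118 << 7 → word 0x8c00
err:7 = 3 → 0x3 << 0 → word 0x8c03
word = 0x8c03 → big-endian bytes:
  [0]=0x8c  [1]=0x03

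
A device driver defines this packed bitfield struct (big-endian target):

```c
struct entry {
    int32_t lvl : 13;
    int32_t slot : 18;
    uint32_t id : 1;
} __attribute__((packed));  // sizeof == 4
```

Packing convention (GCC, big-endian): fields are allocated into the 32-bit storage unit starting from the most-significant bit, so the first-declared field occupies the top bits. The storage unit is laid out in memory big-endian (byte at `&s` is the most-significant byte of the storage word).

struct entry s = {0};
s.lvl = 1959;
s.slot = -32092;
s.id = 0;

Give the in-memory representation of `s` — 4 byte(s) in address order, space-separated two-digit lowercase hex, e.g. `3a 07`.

lvl:13 = 1959 → 0x7a7 << 19 → word 0x3d380000
slot:18 = -32092 → 0x382a4 << 1 → word 0x3d3f0548
id:1 = 0 → 0x0 << 0 → word 0x3d3f0548
word = 0x3d3f0548 → big-endian bytes:
  [0]=0x3d  [1]=0x3f  [2]=0x05  [3]=0x48

3d 3f 05 48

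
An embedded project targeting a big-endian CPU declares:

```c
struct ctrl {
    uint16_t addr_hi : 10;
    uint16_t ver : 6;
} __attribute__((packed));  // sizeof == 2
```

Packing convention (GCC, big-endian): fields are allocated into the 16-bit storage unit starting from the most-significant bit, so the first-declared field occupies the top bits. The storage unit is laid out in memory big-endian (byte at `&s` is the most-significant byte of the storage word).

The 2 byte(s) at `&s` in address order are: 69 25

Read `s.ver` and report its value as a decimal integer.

[0]=0x69 [1]=0x25 (big-endian) → word 0x6925
addr_hi [6+:10] = (word>>6) & 0x3ff = 420
ver [0+:6] = (word>>0) & 0x3f = 37  ←

37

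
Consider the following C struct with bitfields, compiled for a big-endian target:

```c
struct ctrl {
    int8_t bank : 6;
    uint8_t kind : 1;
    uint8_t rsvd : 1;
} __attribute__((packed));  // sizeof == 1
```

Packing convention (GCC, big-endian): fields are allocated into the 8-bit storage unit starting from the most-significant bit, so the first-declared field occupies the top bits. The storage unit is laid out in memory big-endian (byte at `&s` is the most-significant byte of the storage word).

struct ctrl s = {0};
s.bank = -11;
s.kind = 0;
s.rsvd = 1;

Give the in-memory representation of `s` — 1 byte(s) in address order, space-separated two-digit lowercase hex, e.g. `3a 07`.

d5

bank:6 = -11 → 0x35 << 2 → word 0xd4
kind:1 = 0 → 0x0 << 1 → word 0xd4
rsvd:1 = 1 → 0x1 << 0 → word 0xd5
word = 0xd5 → big-endian bytes:
  [0]=0xd5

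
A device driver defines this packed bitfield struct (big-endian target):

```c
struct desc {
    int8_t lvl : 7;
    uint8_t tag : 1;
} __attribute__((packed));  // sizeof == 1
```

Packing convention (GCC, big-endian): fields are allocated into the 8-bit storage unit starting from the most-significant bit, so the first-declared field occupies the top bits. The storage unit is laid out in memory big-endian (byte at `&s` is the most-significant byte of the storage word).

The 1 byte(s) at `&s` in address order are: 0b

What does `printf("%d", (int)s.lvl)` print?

5

[0]=0x0b (big-endian) → word 0x0b
lvl [1+:7] = (word>>1) & 0x7f = 5  ←
tag [0+:1] = (word>>0) & 0x1 = 1
lvl signed 7b, MSB=0: value = 5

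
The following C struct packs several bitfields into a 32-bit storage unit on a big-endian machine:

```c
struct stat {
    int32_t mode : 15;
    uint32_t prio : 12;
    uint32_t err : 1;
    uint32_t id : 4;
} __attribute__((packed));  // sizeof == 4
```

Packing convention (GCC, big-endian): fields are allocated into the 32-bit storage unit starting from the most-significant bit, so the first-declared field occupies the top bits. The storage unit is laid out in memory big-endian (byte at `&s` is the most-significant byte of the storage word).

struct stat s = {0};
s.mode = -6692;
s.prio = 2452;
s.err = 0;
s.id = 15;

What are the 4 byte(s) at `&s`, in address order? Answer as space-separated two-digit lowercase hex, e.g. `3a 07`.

mode:15 = -6692 → 0x65dc << 17 → word 0xcbb80000
prio:12 = 2452 → 0x994 << 5 → word 0xcbb93280
err:1 = 0 → 0x0 << 4 → word 0xcbb93280
id:4 = 15 → 0xf << 0 → word 0xcbb9328f
word = 0xcbb9328f → big-endian bytes:
  [0]=0xcb  [1]=0xb9  [2]=0x32  [3]=0x8f

cb b9 32 8f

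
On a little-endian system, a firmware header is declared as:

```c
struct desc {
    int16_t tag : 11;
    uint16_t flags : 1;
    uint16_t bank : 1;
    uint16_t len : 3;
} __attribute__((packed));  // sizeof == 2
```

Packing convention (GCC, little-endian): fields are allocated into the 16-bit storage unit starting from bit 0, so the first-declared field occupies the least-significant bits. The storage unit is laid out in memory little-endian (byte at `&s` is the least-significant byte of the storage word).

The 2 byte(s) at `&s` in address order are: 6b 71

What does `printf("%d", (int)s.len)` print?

3

[0]=0x6b [1]=0x71 (little-endian) → word 0x716b
tag:11 @ bit 0 → (0x716b>>0)&0x7ff = 0x16b
flags:1 @ bit 11 → (0x716b>>11)&0x1 = 0x0
bank:1 @ bit 12 → (0x716b>>12)&0x1 = 0x1
len:3 @ bit 13 → (0x716b>>13)&0x7 = 0x3  ←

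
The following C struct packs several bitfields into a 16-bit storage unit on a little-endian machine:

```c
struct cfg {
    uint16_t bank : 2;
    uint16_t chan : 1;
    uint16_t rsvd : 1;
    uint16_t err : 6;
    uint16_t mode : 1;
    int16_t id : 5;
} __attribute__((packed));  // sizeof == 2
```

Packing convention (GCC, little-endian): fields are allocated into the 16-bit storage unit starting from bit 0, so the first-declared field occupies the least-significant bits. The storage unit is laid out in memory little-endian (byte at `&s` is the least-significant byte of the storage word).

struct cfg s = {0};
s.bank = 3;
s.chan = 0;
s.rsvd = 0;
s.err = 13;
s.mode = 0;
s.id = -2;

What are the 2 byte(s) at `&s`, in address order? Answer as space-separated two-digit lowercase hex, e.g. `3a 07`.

d3 f0

[0+:2] bank=3 & 0x3 = 0x3; word=0x0003
[2+:1] chan=0 & 0x1 = 0x0; word=0x0003
[3+:1] rsvd=0 & 0x1 = 0x0; word=0x0003
[4+:6] err=13 & 0x3f = 0xd; word=0x00d3
[10+:1] mode=0 & 0x1 = 0x0; word=0x00d3
[11+:5] id=-2 & 0x1f = 0x1e; word=0xf0d3
word = 0xf0d3 → little-endian bytes:
  [0]=0xd3  [1]=0xf0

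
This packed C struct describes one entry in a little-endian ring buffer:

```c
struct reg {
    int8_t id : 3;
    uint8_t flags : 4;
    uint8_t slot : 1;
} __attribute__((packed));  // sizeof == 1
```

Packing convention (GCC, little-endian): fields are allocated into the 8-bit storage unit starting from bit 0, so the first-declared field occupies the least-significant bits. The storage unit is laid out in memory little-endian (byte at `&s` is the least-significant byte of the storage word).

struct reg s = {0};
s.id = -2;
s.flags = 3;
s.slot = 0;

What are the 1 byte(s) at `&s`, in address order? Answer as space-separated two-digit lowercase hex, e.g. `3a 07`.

id (3b) val=-2 bits=0x6 at bit 0: 0x06
flags (4b) val=3 bits=0x3 at bit 3: 0x1e
slot (1b) val=0 bits=0x0 at bit 7: 0x1e
word = 0x1e → little-endian bytes:
  [0]=0x1e

1e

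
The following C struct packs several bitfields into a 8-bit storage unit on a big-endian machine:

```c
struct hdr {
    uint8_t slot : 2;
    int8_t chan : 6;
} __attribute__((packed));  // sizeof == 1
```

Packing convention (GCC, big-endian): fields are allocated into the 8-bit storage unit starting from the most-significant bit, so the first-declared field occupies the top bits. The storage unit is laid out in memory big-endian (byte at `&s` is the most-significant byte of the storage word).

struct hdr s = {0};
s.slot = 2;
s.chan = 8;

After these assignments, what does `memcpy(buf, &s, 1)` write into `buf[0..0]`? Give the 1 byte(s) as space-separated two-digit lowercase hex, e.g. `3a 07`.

88

[6+:2] slot=2 & 0x3 = 0x2; word=0x80
[0+:6] chan=8 & 0x3f = 0x8; word=0x88
word = 0x88 → big-endian bytes:
  [0]=0x88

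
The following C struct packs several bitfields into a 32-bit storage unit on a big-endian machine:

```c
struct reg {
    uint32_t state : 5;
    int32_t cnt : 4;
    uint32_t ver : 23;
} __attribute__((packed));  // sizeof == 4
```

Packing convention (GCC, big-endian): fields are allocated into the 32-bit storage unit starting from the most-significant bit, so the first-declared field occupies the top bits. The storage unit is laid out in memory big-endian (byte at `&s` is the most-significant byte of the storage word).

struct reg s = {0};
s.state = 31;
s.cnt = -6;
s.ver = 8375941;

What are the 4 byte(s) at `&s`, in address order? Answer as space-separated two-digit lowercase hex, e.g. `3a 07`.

fd 7f ce 85

[27+:5] state=31 & 0x1f = 0x1f; word=0xf8000000
[23+:4] cnt=-6 & 0xf = 0xa; word=0xfd000000
[0+:23] ver=8375941 & 0x7fffff = 0x7fce85; word=0xfd7fce85
word = 0xfd7fce85 → big-endian bytes:
  [0]=0xfd  [1]=0x7f  [2]=0xce  [3]=0x85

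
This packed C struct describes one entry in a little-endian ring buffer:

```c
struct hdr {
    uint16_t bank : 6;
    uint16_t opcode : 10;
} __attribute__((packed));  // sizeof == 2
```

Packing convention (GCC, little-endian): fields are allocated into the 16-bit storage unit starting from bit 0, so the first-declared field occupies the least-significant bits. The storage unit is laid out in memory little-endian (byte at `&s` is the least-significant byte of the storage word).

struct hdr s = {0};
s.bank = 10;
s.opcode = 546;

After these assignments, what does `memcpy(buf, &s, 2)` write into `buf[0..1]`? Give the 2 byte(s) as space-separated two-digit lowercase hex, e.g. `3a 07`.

8a 88

bank:6 = 10 → 0xa << 0 → word 0x000a
opcode:10 = 546 → 0x222 << 6 → word 0x888a
word = 0x888a → little-endian bytes:
  [0]=0x8a  [1]=0x88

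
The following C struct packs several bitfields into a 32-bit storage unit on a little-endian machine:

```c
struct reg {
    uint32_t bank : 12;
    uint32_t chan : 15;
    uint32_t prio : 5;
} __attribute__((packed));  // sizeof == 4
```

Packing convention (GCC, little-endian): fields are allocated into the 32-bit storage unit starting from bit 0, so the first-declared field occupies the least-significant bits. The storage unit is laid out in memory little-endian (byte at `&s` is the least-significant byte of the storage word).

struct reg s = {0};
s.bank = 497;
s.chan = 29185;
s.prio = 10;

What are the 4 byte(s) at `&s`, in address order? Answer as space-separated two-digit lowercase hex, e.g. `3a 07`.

[0+:12] bank=497 & 0xfff = 0x1f1; word=0x000001f1
[12+:15] chan=29185 & 0x7fff = 0x7201; word=0x072011f1
[27+:5] prio=10 & 0x1f = 0xa; word=0x572011f1
word = 0x572011f1 → little-endian bytes:
  [0]=0xf1  [1]=0x11  [2]=0x20  [3]=0x57

f1 11 20 57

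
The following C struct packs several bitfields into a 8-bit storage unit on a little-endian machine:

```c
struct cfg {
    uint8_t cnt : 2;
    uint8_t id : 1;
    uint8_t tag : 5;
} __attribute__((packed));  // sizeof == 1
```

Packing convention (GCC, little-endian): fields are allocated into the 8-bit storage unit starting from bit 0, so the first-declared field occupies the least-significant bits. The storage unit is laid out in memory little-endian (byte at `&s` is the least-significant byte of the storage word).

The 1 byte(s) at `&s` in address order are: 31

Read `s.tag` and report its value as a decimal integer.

6

[0]=0x31 (little-endian) → word 0x31
cnt [0+:2] = (word>>0) & 0x3 = 1
id [2+:1] = (word>>2) & 0x1 = 0
tag [3+:5] = (word>>3) & 0x1f = 6  ←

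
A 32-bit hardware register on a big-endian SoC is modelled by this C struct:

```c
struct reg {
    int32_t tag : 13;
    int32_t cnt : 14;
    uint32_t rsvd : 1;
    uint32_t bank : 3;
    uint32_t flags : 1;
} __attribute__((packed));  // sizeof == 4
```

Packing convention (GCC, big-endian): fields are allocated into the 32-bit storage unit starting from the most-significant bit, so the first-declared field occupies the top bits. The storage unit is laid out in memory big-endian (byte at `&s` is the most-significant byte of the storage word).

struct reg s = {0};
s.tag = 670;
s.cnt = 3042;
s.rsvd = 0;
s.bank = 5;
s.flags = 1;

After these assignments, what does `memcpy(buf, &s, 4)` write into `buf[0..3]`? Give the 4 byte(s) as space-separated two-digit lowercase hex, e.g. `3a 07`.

14 f1 7c 4b

tag:13 = 670 → 0x29e << 19 → word 0x14f00000
cnt:14 = 3042 → 0xbe2 << 5 → word 0x14f17c40
rsvd:1 = 0 → 0x0 << 4 → word 0x14f17c40
bank:3 = 5 → 0x5 << 1 → word 0x14f17c4a
flags:1 = 1 → 0x1 << 0 → word 0x14f17c4b
word = 0x14f17c4b → big-endian bytes:
  [0]=0x14  [1]=0xf1  [2]=0x7c  [3]=0x4b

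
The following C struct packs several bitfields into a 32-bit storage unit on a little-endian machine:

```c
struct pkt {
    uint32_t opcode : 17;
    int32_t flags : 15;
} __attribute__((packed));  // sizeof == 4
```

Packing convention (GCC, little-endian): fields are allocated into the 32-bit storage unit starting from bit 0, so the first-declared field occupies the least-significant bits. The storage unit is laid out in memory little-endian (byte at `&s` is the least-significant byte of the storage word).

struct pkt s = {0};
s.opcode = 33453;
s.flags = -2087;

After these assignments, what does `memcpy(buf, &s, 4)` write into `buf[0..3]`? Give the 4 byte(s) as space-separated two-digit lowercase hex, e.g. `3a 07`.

ad 82 b2 ef

opcode:17 = 33453 → 0x82ad << 0 → word 0x000082ad
flags:15 = -2087 → 0x77d9 << 17 → word 0xefb282ad
word = 0xefb282ad → little-endian bytes:
  [0]=0xad  [1]=0x82  [2]=0xb2  [3]=0xef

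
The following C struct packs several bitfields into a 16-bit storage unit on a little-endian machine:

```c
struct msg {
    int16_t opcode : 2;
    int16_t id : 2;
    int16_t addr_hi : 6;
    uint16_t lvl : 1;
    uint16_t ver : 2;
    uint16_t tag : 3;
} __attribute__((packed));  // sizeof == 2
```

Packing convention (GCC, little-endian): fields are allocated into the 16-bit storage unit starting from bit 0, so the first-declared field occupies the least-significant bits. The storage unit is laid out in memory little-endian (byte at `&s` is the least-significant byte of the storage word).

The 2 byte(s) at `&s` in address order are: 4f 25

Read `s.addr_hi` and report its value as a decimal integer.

[0]=0x4f [1]=0x25 (little-endian) → word 0x254f
opcode:2 @ bit 0 → (0x254f>>0)&0x3 = 0x3
id:2 @ bit 2 → (0x254f>>2)&0x3 = 0x3
addr_hi:6 @ bit 4 → (0x254f>>4)&0x3f = 0x14  ←
lvl:1 @ bit 10 → (0x254f>>10)&0x1 = 0x1
ver:2 @ bit 11 → (0x254f>>11)&0x3 = 0x0
tag:3 @ bit 13 → (0x254f>>13)&0x7 = 0x1
addr_hi signed 6b, MSB=0: value = 20

20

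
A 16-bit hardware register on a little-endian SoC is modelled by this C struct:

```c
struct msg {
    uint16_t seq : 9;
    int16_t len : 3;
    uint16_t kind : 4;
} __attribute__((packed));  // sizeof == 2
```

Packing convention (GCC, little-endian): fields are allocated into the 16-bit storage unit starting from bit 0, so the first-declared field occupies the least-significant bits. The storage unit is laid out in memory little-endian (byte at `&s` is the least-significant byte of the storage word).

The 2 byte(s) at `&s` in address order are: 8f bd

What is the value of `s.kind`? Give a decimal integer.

11

[0]=0x8f [1]=0xbd (little-endian) → word 0xbd8f
seq:9 @ bit 0 → (0xbd8f>>0)&0x1ff = 0x18f
len:3 @ bit 9 → (0xbd8f>>9)&0x7 = 0x6
kind:4 @ bit 12 → (0xbd8f>>12)&0xf = 0xb  ←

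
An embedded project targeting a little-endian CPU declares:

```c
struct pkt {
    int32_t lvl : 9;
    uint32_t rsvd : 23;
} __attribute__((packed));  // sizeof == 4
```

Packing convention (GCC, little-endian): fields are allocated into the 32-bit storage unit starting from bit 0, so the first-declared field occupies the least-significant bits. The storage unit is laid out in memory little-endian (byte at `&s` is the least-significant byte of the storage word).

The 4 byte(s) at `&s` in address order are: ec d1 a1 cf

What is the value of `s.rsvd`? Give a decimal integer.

6803688

[0]=0xec [1]=0xd1 [2]=0xa1 [3]=0xcf (little-endian) → word 0xcfa1d1ec
lvl [0+:9] = (word>>0) & 0x1ff = 492
rsvd [9+:23] = (word>>9) & 0x7fffff = 6803688  ←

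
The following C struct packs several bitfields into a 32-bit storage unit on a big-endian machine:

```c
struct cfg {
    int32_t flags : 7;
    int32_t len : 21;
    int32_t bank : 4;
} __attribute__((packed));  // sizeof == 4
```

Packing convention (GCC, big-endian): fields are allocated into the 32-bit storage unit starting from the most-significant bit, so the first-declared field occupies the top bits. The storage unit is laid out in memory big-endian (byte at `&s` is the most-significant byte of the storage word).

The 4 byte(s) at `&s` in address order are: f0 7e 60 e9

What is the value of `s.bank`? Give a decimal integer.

[0]=0xf0 [1]=0x7e [2]=0x60 [3]=0xe9 (big-endian) → word 0xf07e60e9
flags:7 @ bit 25 → (0xf07e60e9>>25)&0x7f = 0x78
len:21 @ bit 4 → (0xf07e60e9>>4)&0x1fffff = 0x7e60e
bank:4 @ bit 0 → (0xf07e60e9>>0)&0xf = 0x9  ←
bank signed 4b, MSB=1: 9 - 16 = -7

-7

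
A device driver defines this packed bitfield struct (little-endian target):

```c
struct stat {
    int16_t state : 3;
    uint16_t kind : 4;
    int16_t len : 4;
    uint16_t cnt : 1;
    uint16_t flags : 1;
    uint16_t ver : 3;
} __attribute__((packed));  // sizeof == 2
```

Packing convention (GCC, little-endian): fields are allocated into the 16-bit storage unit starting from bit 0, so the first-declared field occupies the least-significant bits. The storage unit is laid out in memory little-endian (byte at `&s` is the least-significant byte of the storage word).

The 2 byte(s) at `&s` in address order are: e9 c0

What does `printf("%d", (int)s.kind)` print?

13

[0]=0xe9 [1]=0xc0 (little-endian) → word 0xc0e9
state [0+:3] = (word>>0) & 0x7 = 1
kind [3+:4] = (word>>3) & 0xf = 13  ←
len [7+:4] = (word>>7) & 0xf = 1
cnt [11+:1] = (word>>11) & 0x1 = 0
flags [12+:1] = (word>>12) & 0x1 = 0
ver [13+:3] = (word>>13) & 0x7 = 6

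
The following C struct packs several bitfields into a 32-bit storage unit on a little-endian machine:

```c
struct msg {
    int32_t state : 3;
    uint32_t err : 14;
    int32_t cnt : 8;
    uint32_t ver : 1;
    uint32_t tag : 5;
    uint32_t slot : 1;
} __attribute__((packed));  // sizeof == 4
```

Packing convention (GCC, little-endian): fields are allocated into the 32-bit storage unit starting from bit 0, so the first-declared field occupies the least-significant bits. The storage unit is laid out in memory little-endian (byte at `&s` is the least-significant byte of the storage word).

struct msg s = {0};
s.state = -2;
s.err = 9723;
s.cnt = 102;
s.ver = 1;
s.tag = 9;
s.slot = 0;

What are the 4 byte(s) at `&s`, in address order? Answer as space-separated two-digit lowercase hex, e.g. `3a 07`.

state:3 = -2 → 0x6 << 0 → word 0x00000006
err:14 = 9723 → 0x25fb << 3 → word 0x00012fde
cnt:8 = 102 → 0x66 << 17 → word 0x00cd2fde
ver:1 = 1 → 0x1 << 25 → word 0x02cd2fde
tag:5 = 9 → 0x9 << 26 → word 0x26cd2fde
slot:1 = 0 → 0x0 << 31 → word 0x26cd2fde
word = 0x26cd2fde → little-endian bytes:
  [0]=0xde  [1]=0x2f  [2]=0xcd  [3]=0x26

de 2f cd 26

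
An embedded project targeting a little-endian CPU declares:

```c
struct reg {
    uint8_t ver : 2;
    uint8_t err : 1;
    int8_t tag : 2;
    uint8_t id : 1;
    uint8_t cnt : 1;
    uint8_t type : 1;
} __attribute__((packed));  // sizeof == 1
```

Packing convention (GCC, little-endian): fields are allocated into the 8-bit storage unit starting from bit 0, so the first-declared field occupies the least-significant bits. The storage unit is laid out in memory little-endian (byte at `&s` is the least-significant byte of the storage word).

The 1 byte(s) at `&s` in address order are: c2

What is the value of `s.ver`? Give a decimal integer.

2

[0]=0xc2 (little-endian) → word 0xc2
ver [0+:2] = (word>>0) & 0x3 = 2  ←
err [2+:1] = (word>>2) & 0x1 = 0
tag [3+:2] = (word>>3) & 0x3 = 0
id [5+:1] = (word>>5) & 0x1 = 0
cnt [6+:1] = (word>>6) & 0x1 = 1
type [7+:1] = (word>>7) & 0x1 = 1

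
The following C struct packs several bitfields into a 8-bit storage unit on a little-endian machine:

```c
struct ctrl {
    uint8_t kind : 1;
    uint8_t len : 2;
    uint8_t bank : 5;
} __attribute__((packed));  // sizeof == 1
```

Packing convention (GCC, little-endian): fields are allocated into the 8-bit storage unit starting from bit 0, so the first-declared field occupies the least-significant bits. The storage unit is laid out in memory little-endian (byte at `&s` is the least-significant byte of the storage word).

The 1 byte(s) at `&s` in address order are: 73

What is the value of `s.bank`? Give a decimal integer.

14

[0]=0x73 (little-endian) → word 0x73
kind [0+:1] = (word>>0) & 0x1 = 1
len [1+:2] = (word>>1) & 0x3 = 1
bank [3+:5] = (word>>3) & 0x1f = 14  ←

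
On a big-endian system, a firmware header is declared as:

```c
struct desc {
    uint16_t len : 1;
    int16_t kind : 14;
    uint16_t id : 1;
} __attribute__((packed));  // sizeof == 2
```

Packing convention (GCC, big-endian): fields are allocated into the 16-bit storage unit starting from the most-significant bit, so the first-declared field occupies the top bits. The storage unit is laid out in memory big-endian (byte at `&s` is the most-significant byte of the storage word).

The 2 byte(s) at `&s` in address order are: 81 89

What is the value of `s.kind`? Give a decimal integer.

[0]=0x81 [1]=0x89 (big-endian) → word 0x8189
len:1 @ bit 15 → (0x8189>>15)&0x1 = 0x1
kind:14 @ bit 1 → (0x8189>>1)&0x3fff = 0xc4  ←
id:1 @ bit 0 → (0x8189>>0)&0x1 = 0x1
kind signed 14b, MSB=0: value = 196

196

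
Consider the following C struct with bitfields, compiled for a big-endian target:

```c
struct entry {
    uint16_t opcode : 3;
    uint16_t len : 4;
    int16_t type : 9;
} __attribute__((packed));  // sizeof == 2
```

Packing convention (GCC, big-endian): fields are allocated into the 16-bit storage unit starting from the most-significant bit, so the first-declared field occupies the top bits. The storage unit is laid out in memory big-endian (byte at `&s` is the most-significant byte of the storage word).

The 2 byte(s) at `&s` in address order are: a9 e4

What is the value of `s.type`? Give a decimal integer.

[0]=0xa9 [1]=0xe4 (big-endian) → word 0xa9e4
opcode [13+:3] = (word>>13) & 0x7 = 5
len [9+:4] = (word>>9) & 0xf = 4
type [0+:9] = (word>>0) & 0x1ff = 484  ←
type signed 9b, MSB=1: 484 - 512 = -28

-28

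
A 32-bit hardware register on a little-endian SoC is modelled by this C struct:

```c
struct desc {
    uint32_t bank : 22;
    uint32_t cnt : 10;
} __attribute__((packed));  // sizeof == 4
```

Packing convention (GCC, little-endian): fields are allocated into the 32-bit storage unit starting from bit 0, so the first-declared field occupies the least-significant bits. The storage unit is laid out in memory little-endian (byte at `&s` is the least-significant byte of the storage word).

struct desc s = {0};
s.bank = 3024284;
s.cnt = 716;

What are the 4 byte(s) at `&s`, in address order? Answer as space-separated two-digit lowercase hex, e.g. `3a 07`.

bank:22 = 3024284 → 0x2e259c << 0 → word 0x002e259c
cnt:10 = 716 → 0x2cc << 22 → word 0xb32e259c
word = 0xb32e259c → little-endian bytes:
  [0]=0x9c  [1]=0x25  [2]=0x2e  [3]=0xb3

9c 25 2e b3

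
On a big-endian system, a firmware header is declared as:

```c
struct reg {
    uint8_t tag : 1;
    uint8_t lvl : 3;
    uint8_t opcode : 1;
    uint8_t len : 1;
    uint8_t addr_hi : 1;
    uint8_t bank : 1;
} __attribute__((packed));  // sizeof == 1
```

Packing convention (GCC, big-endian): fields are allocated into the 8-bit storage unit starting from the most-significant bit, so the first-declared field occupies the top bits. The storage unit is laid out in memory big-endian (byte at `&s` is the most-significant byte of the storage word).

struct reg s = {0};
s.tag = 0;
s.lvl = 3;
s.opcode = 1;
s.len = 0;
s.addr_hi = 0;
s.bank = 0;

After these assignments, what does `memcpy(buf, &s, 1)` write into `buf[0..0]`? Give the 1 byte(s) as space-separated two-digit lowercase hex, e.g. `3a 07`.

38

[7+:1] tag=0 & 0x1 = 0x0; word=0x00
[4+:3] lvl=3 & 0x7 = 0x3; word=0x30
[3+:1] opcode=1 & 0x1 = 0x1; word=0x38
[2+:1] len=0 & 0x1 = 0x0; word=0x38
[1+:1] addr_hi=0 & 0x1 = 0x0; word=0x38
[0+:1] bank=0 & 0x1 = 0x0; word=0x38
word = 0x38 → big-endian bytes:
  [0]=0x38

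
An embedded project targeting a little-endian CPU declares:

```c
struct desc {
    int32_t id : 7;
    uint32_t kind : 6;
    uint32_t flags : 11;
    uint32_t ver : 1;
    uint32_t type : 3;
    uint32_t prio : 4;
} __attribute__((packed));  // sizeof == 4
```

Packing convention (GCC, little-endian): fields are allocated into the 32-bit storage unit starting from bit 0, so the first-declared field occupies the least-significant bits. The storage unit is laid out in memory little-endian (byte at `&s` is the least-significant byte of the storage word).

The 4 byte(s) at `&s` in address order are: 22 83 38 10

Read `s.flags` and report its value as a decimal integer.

452

[0]=0x22 [1]=0x83 [2]=0x38 [3]=0x10 (little-endian) → word 0x10388322
id [0+:7] = (word>>0) & 0x7f = 34
kind [7+:6] = (word>>7) & 0x3f = 6
flags [13+:11] = (word>>13) & 0x7ff = 452  ←
ver [24+:1] = (word>>24) & 0x1 = 0
type [25+:3] = (word>>25) & 0x7 = 0
prio [28+:4] = (word>>28) & 0xf = 1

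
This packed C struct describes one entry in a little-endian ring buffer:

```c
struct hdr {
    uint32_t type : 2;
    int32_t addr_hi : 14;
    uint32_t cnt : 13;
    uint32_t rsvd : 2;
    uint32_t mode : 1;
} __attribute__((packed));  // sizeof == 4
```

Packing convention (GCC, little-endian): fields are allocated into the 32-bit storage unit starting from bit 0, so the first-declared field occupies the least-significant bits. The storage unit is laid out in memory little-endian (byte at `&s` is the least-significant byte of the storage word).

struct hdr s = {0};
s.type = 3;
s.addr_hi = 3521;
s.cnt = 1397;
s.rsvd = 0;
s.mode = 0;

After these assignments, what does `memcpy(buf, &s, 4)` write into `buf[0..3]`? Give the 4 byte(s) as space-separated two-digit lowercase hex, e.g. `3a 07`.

[0+:2] type=3 & 0x3 = 0x3; word=0x00000003
[2+:14] addr_hi=3521 & 0x3fff = 0xdc1; word=0x00003707
[16+:13] cnt=1397 & 0x1fff = 0x575; word=0x05753707
[29+:2] rsvd=0 & 0x3 = 0x0; word=0x05753707
[31+:1] mode=0 & 0x1 = 0x0; word=0x05753707
word = 0x05753707 → little-endian bytes:
  [0]=0x07  [1]=0x37  [2]=0x75  [3]=0x05

07 37 75 05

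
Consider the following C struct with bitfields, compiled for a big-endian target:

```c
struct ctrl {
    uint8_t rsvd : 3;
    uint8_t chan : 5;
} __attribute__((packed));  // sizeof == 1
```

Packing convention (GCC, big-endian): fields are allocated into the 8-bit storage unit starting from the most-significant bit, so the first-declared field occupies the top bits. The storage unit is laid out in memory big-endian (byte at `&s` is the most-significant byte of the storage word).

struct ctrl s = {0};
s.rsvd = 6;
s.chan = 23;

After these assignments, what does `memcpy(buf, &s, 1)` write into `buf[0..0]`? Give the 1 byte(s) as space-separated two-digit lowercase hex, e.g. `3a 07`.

[5+:3] rsvd=6 & 0x7 = 0x6; word=0xc0
[0+:5] chan=23 & 0x1f = 0x17; word=0xd7
word = 0xd7 → big-endian bytes:
  [0]=0xd7

d7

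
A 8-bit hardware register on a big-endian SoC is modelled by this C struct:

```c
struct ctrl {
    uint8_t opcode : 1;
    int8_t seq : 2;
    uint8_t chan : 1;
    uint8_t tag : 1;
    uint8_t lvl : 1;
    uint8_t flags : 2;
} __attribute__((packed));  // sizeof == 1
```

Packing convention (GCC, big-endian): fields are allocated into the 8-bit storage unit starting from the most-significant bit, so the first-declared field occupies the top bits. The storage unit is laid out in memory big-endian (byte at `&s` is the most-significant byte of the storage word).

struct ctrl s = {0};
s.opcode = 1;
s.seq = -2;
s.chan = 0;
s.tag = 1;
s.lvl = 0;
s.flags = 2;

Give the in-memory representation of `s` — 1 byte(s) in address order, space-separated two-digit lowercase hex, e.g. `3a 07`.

[7+:1] opcode=1 & 0x1 = 0x1; word=0x80
[5+:2] seq=-2 & 0x3 = 0x2; word=0xc0
[4+:1] chan=0 & 0x1 = 0x0; word=0xc0
[3+:1] tag=1 & 0x1 = 0x1; word=0xc8
[2+:1] lvl=0 & 0x1 = 0x0; word=0xc8
[0+:2] flags=2 & 0x3 = 0x2; word=0xca
word = 0xca → big-endian bytes:
  [0]=0xca

ca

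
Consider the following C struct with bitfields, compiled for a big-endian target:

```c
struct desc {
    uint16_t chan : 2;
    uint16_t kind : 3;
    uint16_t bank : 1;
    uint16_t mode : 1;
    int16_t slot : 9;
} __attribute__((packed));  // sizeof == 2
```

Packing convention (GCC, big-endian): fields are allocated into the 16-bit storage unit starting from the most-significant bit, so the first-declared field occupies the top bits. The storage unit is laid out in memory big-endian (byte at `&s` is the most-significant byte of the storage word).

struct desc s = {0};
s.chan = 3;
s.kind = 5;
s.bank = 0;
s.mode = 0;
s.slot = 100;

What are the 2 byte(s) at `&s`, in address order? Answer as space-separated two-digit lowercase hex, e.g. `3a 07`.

chan (2b) val=3 bits=0x3 at bit 14: 0xc000
kind (3b) val=5 bits=0x5 at bit 11: 0xe800
bank (1b) val=0 bits=0x0 at bit 10: 0xe800
mode (1b) val=0 bits=0x0 at bit 9: 0xe800
slot (9b) val=100 bits=0x64 at bit 0: 0xe864
word = 0xe864 → big-endian bytes:
  [0]=0xe8  [1]=0x64

e8 64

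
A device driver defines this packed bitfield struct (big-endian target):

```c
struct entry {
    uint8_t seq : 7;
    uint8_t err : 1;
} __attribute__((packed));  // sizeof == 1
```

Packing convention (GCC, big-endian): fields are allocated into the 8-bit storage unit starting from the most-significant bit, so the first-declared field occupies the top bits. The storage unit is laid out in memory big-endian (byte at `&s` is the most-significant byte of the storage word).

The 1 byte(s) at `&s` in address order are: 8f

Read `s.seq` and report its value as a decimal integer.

71

[0]=0x8f (big-endian) → word 0x8f
seq [1+:7] = (word>>1) & 0x7f = 71  ←
err [0+:1] = (word>>0) & 0x1 = 1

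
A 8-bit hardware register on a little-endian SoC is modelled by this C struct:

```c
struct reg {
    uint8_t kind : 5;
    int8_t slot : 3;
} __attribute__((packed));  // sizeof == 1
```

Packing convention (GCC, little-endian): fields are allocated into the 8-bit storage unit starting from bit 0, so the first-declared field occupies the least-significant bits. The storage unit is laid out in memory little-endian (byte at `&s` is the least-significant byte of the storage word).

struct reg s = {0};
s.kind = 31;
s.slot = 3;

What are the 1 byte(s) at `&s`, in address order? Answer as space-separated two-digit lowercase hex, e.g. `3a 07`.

7f

kind (5b) val=31 bits=0x1f at bit 0: 0x1f
slot (3b) val=3 bits=0x3 at bit 5: 0x7f
word = 0x7f → little-endian bytes:
  [0]=0x7f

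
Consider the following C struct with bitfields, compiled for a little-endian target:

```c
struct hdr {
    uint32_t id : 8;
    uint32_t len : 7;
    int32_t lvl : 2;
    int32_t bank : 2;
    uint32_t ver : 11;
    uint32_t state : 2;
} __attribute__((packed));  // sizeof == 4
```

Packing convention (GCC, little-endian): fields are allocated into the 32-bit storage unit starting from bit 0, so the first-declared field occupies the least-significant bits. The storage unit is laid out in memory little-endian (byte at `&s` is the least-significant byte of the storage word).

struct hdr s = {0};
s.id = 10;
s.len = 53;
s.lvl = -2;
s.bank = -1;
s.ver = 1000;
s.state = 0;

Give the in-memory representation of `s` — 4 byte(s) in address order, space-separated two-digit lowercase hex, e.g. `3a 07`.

id:8 = 10 → 0xa << 0 → word 0x0000000a
len:7 = 53 → 0x35 << 8 → word 0x0000350a
lvl:2 = -2 → 0x2 << 15 → word 0x0001350a
bank:2 = -1 → 0x3 << 17 → word 0x0007350a
ver:11 = 1000 → 0x3e8 << 19 → word 0x1f47350a
state:2 = 0 → 0x0 << 30 → word 0x1f47350a
word = 0x1f47350a → little-endian bytes:
  [0]=0x0a  [1]=0x35  [2]=0x47  [3]=0x1f

0a 35 47 1f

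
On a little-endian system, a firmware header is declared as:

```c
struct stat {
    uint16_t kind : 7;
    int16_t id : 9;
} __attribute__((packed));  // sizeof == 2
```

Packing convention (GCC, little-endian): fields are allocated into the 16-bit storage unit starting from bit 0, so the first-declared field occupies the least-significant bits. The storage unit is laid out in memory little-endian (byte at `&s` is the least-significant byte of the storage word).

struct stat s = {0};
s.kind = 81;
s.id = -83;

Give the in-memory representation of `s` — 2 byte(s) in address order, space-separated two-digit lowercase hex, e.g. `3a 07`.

d1 d6

kind:7 = 81 → 0x51 << 0 → word 0x0051
id:9 = -83 → 0x1ad << 7 → word 0xd6d1
word = 0xd6d1 → little-endian bytes:
  [0]=0xd1  [1]=0xd6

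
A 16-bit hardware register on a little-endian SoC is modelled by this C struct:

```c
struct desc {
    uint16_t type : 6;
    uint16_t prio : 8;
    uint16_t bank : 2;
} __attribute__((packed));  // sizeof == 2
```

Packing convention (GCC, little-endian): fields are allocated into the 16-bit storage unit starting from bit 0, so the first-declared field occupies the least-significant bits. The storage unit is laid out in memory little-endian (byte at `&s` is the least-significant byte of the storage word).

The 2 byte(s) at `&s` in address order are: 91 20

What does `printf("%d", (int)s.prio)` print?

130

[0]=0x91 [1]=0x20 (little-endian) → word 0x2091
type:6 @ bit 0 → (0x2091>>0)&0x3f = 0x11
prio:8 @ bit 6 → (0x2091>>6)&0xff = 0x82  ←
bank:2 @ bit 14 → (0x2091>>14)&0x3 = 0x0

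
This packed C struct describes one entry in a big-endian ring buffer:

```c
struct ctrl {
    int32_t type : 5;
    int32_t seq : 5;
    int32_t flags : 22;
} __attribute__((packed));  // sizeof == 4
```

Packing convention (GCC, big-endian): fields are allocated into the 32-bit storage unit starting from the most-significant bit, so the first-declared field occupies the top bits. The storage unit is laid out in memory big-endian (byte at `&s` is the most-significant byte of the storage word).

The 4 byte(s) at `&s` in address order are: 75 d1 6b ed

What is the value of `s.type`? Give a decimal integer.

14

[0]=0x75 [1]=0xd1 [2]=0x6b [3]=0xed (big-endian) → word 0x75d16bed
type [27+:5] = (word>>27) & 0x1f = 14  ←
seq [22+:5] = (word>>22) & 0x1f = 23
flags [0+:22] = (word>>0) & 0x3fffff = 1141741
type signed 5b, MSB=0: value = 14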